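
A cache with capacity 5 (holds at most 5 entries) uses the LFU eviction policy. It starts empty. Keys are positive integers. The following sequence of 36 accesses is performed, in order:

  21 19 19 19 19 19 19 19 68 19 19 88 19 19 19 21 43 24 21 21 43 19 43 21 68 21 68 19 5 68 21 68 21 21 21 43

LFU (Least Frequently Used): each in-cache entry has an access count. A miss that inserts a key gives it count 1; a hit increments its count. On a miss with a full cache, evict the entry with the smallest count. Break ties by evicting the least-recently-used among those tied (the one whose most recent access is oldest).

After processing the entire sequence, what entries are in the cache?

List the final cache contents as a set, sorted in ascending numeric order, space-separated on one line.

LFU simulation (capacity=5):
  1. access 21: MISS. Cache: [21(c=1)]
  2. access 19: MISS. Cache: [21(c=1) 19(c=1)]
  3. access 19: HIT, count now 2. Cache: [21(c=1) 19(c=2)]
  4. access 19: HIT, count now 3. Cache: [21(c=1) 19(c=3)]
  5. access 19: HIT, count now 4. Cache: [21(c=1) 19(c=4)]
  6. access 19: HIT, count now 5. Cache: [21(c=1) 19(c=5)]
  7. access 19: HIT, count now 6. Cache: [21(c=1) 19(c=6)]
  8. access 19: HIT, count now 7. Cache: [21(c=1) 19(c=7)]
  9. access 68: MISS. Cache: [21(c=1) 68(c=1) 19(c=7)]
  10. access 19: HIT, count now 8. Cache: [21(c=1) 68(c=1) 19(c=8)]
  11. access 19: HIT, count now 9. Cache: [21(c=1) 68(c=1) 19(c=9)]
  12. access 88: MISS. Cache: [21(c=1) 68(c=1) 88(c=1) 19(c=9)]
  13. access 19: HIT, count now 10. Cache: [21(c=1) 68(c=1) 88(c=1) 19(c=10)]
  14. access 19: HIT, count now 11. Cache: [21(c=1) 68(c=1) 88(c=1) 19(c=11)]
  15. access 19: HIT, count now 12. Cache: [21(c=1) 68(c=1) 88(c=1) 19(c=12)]
  16. access 21: HIT, count now 2. Cache: [68(c=1) 88(c=1) 21(c=2) 19(c=12)]
  17. access 43: MISS. Cache: [68(c=1) 88(c=1) 43(c=1) 21(c=2) 19(c=12)]
  18. access 24: MISS, evict 68(c=1). Cache: [88(c=1) 43(c=1) 24(c=1) 21(c=2) 19(c=12)]
  19. access 21: HIT, count now 3. Cache: [88(c=1) 43(c=1) 24(c=1) 21(c=3) 19(c=12)]
  20. access 21: HIT, count now 4. Cache: [88(c=1) 43(c=1) 24(c=1) 21(c=4) 19(c=12)]
  21. access 43: HIT, count now 2. Cache: [88(c=1) 24(c=1) 43(c=2) 21(c=4) 19(c=12)]
  22. access 19: HIT, count now 13. Cache: [88(c=1) 24(c=1) 43(c=2) 21(c=4) 19(c=13)]
  23. access 43: HIT, count now 3. Cache: [88(c=1) 24(c=1) 43(c=3) 21(c=4) 19(c=13)]
  24. access 21: HIT, count now 5. Cache: [88(c=1) 24(c=1) 43(c=3) 21(c=5) 19(c=13)]
  25. access 68: MISS, evict 88(c=1). Cache: [24(c=1) 68(c=1) 43(c=3) 21(c=5) 19(c=13)]
  26. access 21: HIT, count now 6. Cache: [24(c=1) 68(c=1) 43(c=3) 21(c=6) 19(c=13)]
  27. access 68: HIT, count now 2. Cache: [24(c=1) 68(c=2) 43(c=3) 21(c=6) 19(c=13)]
  28. access 19: HIT, count now 14. Cache: [24(c=1) 68(c=2) 43(c=3) 21(c=6) 19(c=14)]
  29. access 5: MISS, evict 24(c=1). Cache: [5(c=1) 68(c=2) 43(c=3) 21(c=6) 19(c=14)]
  30. access 68: HIT, count now 3. Cache: [5(c=1) 43(c=3) 68(c=3) 21(c=6) 19(c=14)]
  31. access 21: HIT, count now 7. Cache: [5(c=1) 43(c=3) 68(c=3) 21(c=7) 19(c=14)]
  32. access 68: HIT, count now 4. Cache: [5(c=1) 43(c=3) 68(c=4) 21(c=7) 19(c=14)]
  33. access 21: HIT, count now 8. Cache: [5(c=1) 43(c=3) 68(c=4) 21(c=8) 19(c=14)]
  34. access 21: HIT, count now 9. Cache: [5(c=1) 43(c=3) 68(c=4) 21(c=9) 19(c=14)]
  35. access 21: HIT, count now 10. Cache: [5(c=1) 43(c=3) 68(c=4) 21(c=10) 19(c=14)]
  36. access 43: HIT, count now 4. Cache: [5(c=1) 68(c=4) 43(c=4) 21(c=10) 19(c=14)]
Total: 28 hits, 8 misses, 3 evictions

Answer: 5 19 21 43 68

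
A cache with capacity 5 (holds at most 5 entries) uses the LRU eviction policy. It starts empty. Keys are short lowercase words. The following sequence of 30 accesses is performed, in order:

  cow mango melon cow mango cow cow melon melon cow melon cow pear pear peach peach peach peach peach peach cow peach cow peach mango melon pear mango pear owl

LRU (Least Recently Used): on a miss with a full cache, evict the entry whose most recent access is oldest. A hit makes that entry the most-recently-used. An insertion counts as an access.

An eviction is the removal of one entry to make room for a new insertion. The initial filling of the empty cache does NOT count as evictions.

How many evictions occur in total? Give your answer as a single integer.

LRU simulation (capacity=5):
  1. access cow: MISS. Cache (LRU->MRU): [cow]
  2. access mango: MISS. Cache (LRU->MRU): [cow mango]
  3. access melon: MISS. Cache (LRU->MRU): [cow mango melon]
  4. access cow: HIT. Cache (LRU->MRU): [mango melon cow]
  5. access mango: HIT. Cache (LRU->MRU): [melon cow mango]
  6. access cow: HIT. Cache (LRU->MRU): [melon mango cow]
  7. access cow: HIT. Cache (LRU->MRU): [melon mango cow]
  8. access melon: HIT. Cache (LRU->MRU): [mango cow melon]
  9. access melon: HIT. Cache (LRU->MRU): [mango cow melon]
  10. access cow: HIT. Cache (LRU->MRU): [mango melon cow]
  11. access melon: HIT. Cache (LRU->MRU): [mango cow melon]
  12. access cow: HIT. Cache (LRU->MRU): [mango melon cow]
  13. access pear: MISS. Cache (LRU->MRU): [mango melon cow pear]
  14. access pear: HIT. Cache (LRU->MRU): [mango melon cow pear]
  15. access peach: MISS. Cache (LRU->MRU): [mango melon cow pear peach]
  16. access peach: HIT. Cache (LRU->MRU): [mango melon cow pear peach]
  17. access peach: HIT. Cache (LRU->MRU): [mango melon cow pear peach]
  18. access peach: HIT. Cache (LRU->MRU): [mango melon cow pear peach]
  19. access peach: HIT. Cache (LRU->MRU): [mango melon cow pear peach]
  20. access peach: HIT. Cache (LRU->MRU): [mango melon cow pear peach]
  21. access cow: HIT. Cache (LRU->MRU): [mango melon pear peach cow]
  22. access peach: HIT. Cache (LRU->MRU): [mango melon pear cow peach]
  23. access cow: HIT. Cache (LRU->MRU): [mango melon pear peach cow]
  24. access peach: HIT. Cache (LRU->MRU): [mango melon pear cow peach]
  25. access mango: HIT. Cache (LRU->MRU): [melon pear cow peach mango]
  26. access melon: HIT. Cache (LRU->MRU): [pear cow peach mango melon]
  27. access pear: HIT. Cache (LRU->MRU): [cow peach mango melon pear]
  28. access mango: HIT. Cache (LRU->MRU): [cow peach melon pear mango]
  29. access pear: HIT. Cache (LRU->MRU): [cow peach melon mango pear]
  30. access owl: MISS, evict cow. Cache (LRU->MRU): [peach melon mango pear owl]
Total: 24 hits, 6 misses, 1 evictions

Answer: 1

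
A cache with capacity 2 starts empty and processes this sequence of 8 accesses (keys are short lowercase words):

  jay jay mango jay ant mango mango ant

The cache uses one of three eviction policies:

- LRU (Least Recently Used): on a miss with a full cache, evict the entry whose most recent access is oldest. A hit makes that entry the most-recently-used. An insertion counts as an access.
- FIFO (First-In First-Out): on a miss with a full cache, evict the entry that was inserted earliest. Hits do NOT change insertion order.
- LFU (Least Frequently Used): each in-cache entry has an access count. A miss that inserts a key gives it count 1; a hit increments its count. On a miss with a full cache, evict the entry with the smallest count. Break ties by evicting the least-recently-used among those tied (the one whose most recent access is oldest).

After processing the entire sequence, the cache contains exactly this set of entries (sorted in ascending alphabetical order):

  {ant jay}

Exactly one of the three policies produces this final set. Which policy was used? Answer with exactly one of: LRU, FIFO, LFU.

Simulating under each policy and comparing final sets:
  LRU: final set = {ant mango} -> differs
  FIFO: final set = {ant mango} -> differs
  LFU: final set = {ant jay} -> MATCHES target
Only LFU produces the target set.

Answer: LFU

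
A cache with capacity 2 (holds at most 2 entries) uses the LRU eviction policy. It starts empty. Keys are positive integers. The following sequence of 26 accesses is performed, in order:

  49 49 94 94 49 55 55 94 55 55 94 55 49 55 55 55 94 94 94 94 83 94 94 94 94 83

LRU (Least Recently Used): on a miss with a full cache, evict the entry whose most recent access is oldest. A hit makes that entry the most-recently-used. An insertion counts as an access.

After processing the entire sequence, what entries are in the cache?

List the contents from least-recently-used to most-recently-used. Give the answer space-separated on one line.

Answer: 94 83

Derivation:
LRU simulation (capacity=2):
  1. access 49: MISS. Cache (LRU->MRU): [49]
  2. access 49: HIT. Cache (LRU->MRU): [49]
  3. access 94: MISS. Cache (LRU->MRU): [49 94]
  4. access 94: HIT. Cache (LRU->MRU): [49 94]
  5. access 49: HIT. Cache (LRU->MRU): [94 49]
  6. access 55: MISS, evict 94. Cache (LRU->MRU): [49 55]
  7. access 55: HIT. Cache (LRU->MRU): [49 55]
  8. access 94: MISS, evict 49. Cache (LRU->MRU): [55 94]
  9. access 55: HIT. Cache (LRU->MRU): [94 55]
  10. access 55: HIT. Cache (LRU->MRU): [94 55]
  11. access 94: HIT. Cache (LRU->MRU): [55 94]
  12. access 55: HIT. Cache (LRU->MRU): [94 55]
  13. access 49: MISS, evict 94. Cache (LRU->MRU): [55 49]
  14. access 55: HIT. Cache (LRU->MRU): [49 55]
  15. access 55: HIT. Cache (LRU->MRU): [49 55]
  16. access 55: HIT. Cache (LRU->MRU): [49 55]
  17. access 94: MISS, evict 49. Cache (LRU->MRU): [55 94]
  18. access 94: HIT. Cache (LRU->MRU): [55 94]
  19. access 94: HIT. Cache (LRU->MRU): [55 94]
  20. access 94: HIT. Cache (LRU->MRU): [55 94]
  21. access 83: MISS, evict 55. Cache (LRU->MRU): [94 83]
  22. access 94: HIT. Cache (LRU->MRU): [83 94]
  23. access 94: HIT. Cache (LRU->MRU): [83 94]
  24. access 94: HIT. Cache (LRU->MRU): [83 94]
  25. access 94: HIT. Cache (LRU->MRU): [83 94]
  26. access 83: HIT. Cache (LRU->MRU): [94 83]
Total: 19 hits, 7 misses, 5 evictions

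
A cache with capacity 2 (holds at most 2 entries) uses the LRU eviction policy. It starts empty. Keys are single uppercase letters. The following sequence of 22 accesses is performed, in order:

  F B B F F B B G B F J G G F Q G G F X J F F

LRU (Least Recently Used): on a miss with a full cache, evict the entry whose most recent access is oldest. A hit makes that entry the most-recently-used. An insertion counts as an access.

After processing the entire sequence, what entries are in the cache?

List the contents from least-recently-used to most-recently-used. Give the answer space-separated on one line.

Answer: J F

Derivation:
LRU simulation (capacity=2):
  1. access F: MISS. Cache (LRU->MRU): [F]
  2. access B: MISS. Cache (LRU->MRU): [F B]
  3. access B: HIT. Cache (LRU->MRU): [F B]
  4. access F: HIT. Cache (LRU->MRU): [B F]
  5. access F: HIT. Cache (LRU->MRU): [B F]
  6. access B: HIT. Cache (LRU->MRU): [F B]
  7. access B: HIT. Cache (LRU->MRU): [F B]
  8. access G: MISS, evict F. Cache (LRU->MRU): [B G]
  9. access B: HIT. Cache (LRU->MRU): [G B]
  10. access F: MISS, evict G. Cache (LRU->MRU): [B F]
  11. access J: MISS, evict B. Cache (LRU->MRU): [F J]
  12. access G: MISS, evict F. Cache (LRU->MRU): [J G]
  13. access G: HIT. Cache (LRU->MRU): [J G]
  14. access F: MISS, evict J. Cache (LRU->MRU): [G F]
  15. access Q: MISS, evict G. Cache (LRU->MRU): [F Q]
  16. access G: MISS, evict F. Cache (LRU->MRU): [Q G]
  17. access G: HIT. Cache (LRU->MRU): [Q G]
  18. access F: MISS, evict Q. Cache (LRU->MRU): [G F]
  19. access X: MISS, evict G. Cache (LRU->MRU): [F X]
  20. access J: MISS, evict F. Cache (LRU->MRU): [X J]
  21. access F: MISS, evict X. Cache (LRU->MRU): [J F]
  22. access F: HIT. Cache (LRU->MRU): [J F]
Total: 9 hits, 13 misses, 11 evictions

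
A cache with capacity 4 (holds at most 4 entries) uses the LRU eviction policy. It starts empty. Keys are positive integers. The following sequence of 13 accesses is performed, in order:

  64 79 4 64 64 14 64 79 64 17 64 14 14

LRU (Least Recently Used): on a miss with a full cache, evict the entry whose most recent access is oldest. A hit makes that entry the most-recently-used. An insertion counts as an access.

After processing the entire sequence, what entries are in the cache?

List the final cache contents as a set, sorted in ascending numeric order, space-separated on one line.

Answer: 14 17 64 79

Derivation:
LRU simulation (capacity=4):
  1. access 64: MISS. Cache (LRU->MRU): [64]
  2. access 79: MISS. Cache (LRU->MRU): [64 79]
  3. access 4: MISS. Cache (LRU->MRU): [64 79 4]
  4. access 64: HIT. Cache (LRU->MRU): [79 4 64]
  5. access 64: HIT. Cache (LRU->MRU): [79 4 64]
  6. access 14: MISS. Cache (LRU->MRU): [79 4 64 14]
  7. access 64: HIT. Cache (LRU->MRU): [79 4 14 64]
  8. access 79: HIT. Cache (LRU->MRU): [4 14 64 79]
  9. access 64: HIT. Cache (LRU->MRU): [4 14 79 64]
  10. access 17: MISS, evict 4. Cache (LRU->MRU): [14 79 64 17]
  11. access 64: HIT. Cache (LRU->MRU): [14 79 17 64]
  12. access 14: HIT. Cache (LRU->MRU): [79 17 64 14]
  13. access 14: HIT. Cache (LRU->MRU): [79 17 64 14]
Total: 8 hits, 5 misses, 1 evictions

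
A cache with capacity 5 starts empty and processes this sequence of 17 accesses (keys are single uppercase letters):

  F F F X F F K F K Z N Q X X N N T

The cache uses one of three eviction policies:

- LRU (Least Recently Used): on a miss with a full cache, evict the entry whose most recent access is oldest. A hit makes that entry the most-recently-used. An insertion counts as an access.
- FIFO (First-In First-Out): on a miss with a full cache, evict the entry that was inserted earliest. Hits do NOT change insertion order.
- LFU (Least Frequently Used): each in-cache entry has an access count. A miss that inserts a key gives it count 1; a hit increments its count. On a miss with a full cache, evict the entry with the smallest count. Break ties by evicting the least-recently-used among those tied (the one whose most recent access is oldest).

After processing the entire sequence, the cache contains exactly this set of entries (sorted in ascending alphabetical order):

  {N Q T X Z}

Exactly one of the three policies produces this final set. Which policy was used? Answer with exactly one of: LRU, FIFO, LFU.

Simulating under each policy and comparing final sets:
  LRU: final set = {N Q T X Z} -> MATCHES target
  FIFO: final set = {K N Q T Z} -> differs
  LFU: final set = {F K N T X} -> differs
Only LRU produces the target set.

Answer: LRU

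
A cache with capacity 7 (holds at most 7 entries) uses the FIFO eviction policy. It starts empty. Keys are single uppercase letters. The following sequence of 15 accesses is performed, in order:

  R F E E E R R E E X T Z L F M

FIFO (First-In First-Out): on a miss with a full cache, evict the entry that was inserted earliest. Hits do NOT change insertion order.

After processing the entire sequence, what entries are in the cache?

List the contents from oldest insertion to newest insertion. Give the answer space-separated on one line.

Answer: F E X T Z L M

Derivation:
FIFO simulation (capacity=7):
  1. access R: MISS. Cache (old->new): [R]
  2. access F: MISS. Cache (old->new): [R F]
  3. access E: MISS. Cache (old->new): [R F E]
  4. access E: HIT. Cache (old->new): [R F E]
  5. access E: HIT. Cache (old->new): [R F E]
  6. access R: HIT. Cache (old->new): [R F E]
  7. access R: HIT. Cache (old->new): [R F E]
  8. access E: HIT. Cache (old->new): [R F E]
  9. access E: HIT. Cache (old->new): [R F E]
  10. access X: MISS. Cache (old->new): [R F E X]
  11. access T: MISS. Cache (old->new): [R F E X T]
  12. access Z: MISS. Cache (old->new): [R F E X T Z]
  13. access L: MISS. Cache (old->new): [R F E X T Z L]
  14. access F: HIT. Cache (old->new): [R F E X T Z L]
  15. access M: MISS, evict R. Cache (old->new): [F E X T Z L M]
Total: 7 hits, 8 misses, 1 evictions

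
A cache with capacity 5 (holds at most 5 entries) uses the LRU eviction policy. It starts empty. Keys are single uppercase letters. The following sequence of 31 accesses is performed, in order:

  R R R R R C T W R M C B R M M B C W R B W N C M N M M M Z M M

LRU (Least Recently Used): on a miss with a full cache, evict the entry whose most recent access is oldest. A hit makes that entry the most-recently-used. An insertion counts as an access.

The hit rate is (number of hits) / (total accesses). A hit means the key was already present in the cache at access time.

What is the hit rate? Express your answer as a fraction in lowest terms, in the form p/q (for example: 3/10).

Answer: 22/31

Derivation:
LRU simulation (capacity=5):
  1. access R: MISS. Cache (LRU->MRU): [R]
  2. access R: HIT. Cache (LRU->MRU): [R]
  3. access R: HIT. Cache (LRU->MRU): [R]
  4. access R: HIT. Cache (LRU->MRU): [R]
  5. access R: HIT. Cache (LRU->MRU): [R]
  6. access C: MISS. Cache (LRU->MRU): [R C]
  7. access T: MISS. Cache (LRU->MRU): [R C T]
  8. access W: MISS. Cache (LRU->MRU): [R C T W]
  9. access R: HIT. Cache (LRU->MRU): [C T W R]
  10. access M: MISS. Cache (LRU->MRU): [C T W R M]
  11. access C: HIT. Cache (LRU->MRU): [T W R M C]
  12. access B: MISS, evict T. Cache (LRU->MRU): [W R M C B]
  13. access R: HIT. Cache (LRU->MRU): [W M C B R]
  14. access M: HIT. Cache (LRU->MRU): [W C B R M]
  15. access M: HIT. Cache (LRU->MRU): [W C B R M]
  16. access B: HIT. Cache (LRU->MRU): [W C R M B]
  17. access C: HIT. Cache (LRU->MRU): [W R M B C]
  18. access W: HIT. Cache (LRU->MRU): [R M B C W]
  19. access R: HIT. Cache (LRU->MRU): [M B C W R]
  20. access B: HIT. Cache (LRU->MRU): [M C W R B]
  21. access W: HIT. Cache (LRU->MRU): [M C R B W]
  22. access N: MISS, evict M. Cache (LRU->MRU): [C R B W N]
  23. access C: HIT. Cache (LRU->MRU): [R B W N C]
  24. access M: MISS, evict R. Cache (LRU->MRU): [B W N C M]
  25. access N: HIT. Cache (LRU->MRU): [B W C M N]
  26. access M: HIT. Cache (LRU->MRU): [B W C N M]
  27. access M: HIT. Cache (LRU->MRU): [B W C N M]
  28. access M: HIT. Cache (LRU->MRU): [B W C N M]
  29. access Z: MISS, evict B. Cache (LRU->MRU): [W C N M Z]
  30. access M: HIT. Cache (LRU->MRU): [W C N Z M]
  31. access M: HIT. Cache (LRU->MRU): [W C N Z M]
Total: 22 hits, 9 misses, 4 evictions

Hit rate = 22/31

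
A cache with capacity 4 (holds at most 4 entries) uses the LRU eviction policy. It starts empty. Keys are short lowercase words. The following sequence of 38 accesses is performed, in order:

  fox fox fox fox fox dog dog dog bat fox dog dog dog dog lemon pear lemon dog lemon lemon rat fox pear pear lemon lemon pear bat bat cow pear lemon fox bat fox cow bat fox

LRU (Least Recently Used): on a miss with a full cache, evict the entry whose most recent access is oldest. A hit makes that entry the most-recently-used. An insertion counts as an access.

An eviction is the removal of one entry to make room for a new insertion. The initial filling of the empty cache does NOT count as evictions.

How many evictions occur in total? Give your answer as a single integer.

LRU simulation (capacity=4):
  1. access fox: MISS. Cache (LRU->MRU): [fox]
  2. access fox: HIT. Cache (LRU->MRU): [fox]
  3. access fox: HIT. Cache (LRU->MRU): [fox]
  4. access fox: HIT. Cache (LRU->MRU): [fox]
  5. access fox: HIT. Cache (LRU->MRU): [fox]
  6. access dog: MISS. Cache (LRU->MRU): [fox dog]
  7. access dog: HIT. Cache (LRU->MRU): [fox dog]
  8. access dog: HIT. Cache (LRU->MRU): [fox dog]
  9. access bat: MISS. Cache (LRU->MRU): [fox dog bat]
  10. access fox: HIT. Cache (LRU->MRU): [dog bat fox]
  11. access dog: HIT. Cache (LRU->MRU): [bat fox dog]
  12. access dog: HIT. Cache (LRU->MRU): [bat fox dog]
  13. access dog: HIT. Cache (LRU->MRU): [bat fox dog]
  14. access dog: HIT. Cache (LRU->MRU): [bat fox dog]
  15. access lemon: MISS. Cache (LRU->MRU): [bat fox dog lemon]
  16. access pear: MISS, evict bat. Cache (LRU->MRU): [fox dog lemon pear]
  17. access lemon: HIT. Cache (LRU->MRU): [fox dog pear lemon]
  18. access dog: HIT. Cache (LRU->MRU): [fox pear lemon dog]
  19. access lemon: HIT. Cache (LRU->MRU): [fox pear dog lemon]
  20. access lemon: HIT. Cache (LRU->MRU): [fox pear dog lemon]
  21. access rat: MISS, evict fox. Cache (LRU->MRU): [pear dog lemon rat]
  22. access fox: MISS, evict pear. Cache (LRU->MRU): [dog lemon rat fox]
  23. access pear: MISS, evict dog. Cache (LRU->MRU): [lemon rat fox pear]
  24. access pear: HIT. Cache (LRU->MRU): [lemon rat fox pear]
  25. access lemon: HIT. Cache (LRU->MRU): [rat fox pear lemon]
  26. access lemon: HIT. Cache (LRU->MRU): [rat fox pear lemon]
  27. access pear: HIT. Cache (LRU->MRU): [rat fox lemon pear]
  28. access bat: MISS, evict rat. Cache (LRU->MRU): [fox lemon pear bat]
  29. access bat: HIT. Cache (LRU->MRU): [fox lemon pear bat]
  30. access cow: MISS, evict fox. Cache (LRU->MRU): [lemon pear bat cow]
  31. access pear: HIT. Cache (LRU->MRU): [lemon bat cow pear]
  32. access lemon: HIT. Cache (LRU->MRU): [bat cow pear lemon]
  33. access fox: MISS, evict bat. Cache (LRU->MRU): [cow pear lemon fox]
  34. access bat: MISS, evict cow. Cache (LRU->MRU): [pear lemon fox bat]
  35. access fox: HIT. Cache (LRU->MRU): [pear lemon bat fox]
  36. access cow: MISS, evict pear. Cache (LRU->MRU): [lemon bat fox cow]
  37. access bat: HIT. Cache (LRU->MRU): [lemon fox cow bat]
  38. access fox: HIT. Cache (LRU->MRU): [lemon cow bat fox]
Total: 25 hits, 13 misses, 9 evictions

Answer: 9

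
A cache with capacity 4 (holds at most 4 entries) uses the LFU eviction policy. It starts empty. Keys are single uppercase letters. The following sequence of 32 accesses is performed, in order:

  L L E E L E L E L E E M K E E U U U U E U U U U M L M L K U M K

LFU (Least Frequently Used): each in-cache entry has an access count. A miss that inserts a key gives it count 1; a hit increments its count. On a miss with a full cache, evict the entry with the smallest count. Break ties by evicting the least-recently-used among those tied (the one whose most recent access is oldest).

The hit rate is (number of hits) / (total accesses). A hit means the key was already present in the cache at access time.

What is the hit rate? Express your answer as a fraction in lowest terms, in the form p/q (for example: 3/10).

LFU simulation (capacity=4):
  1. access L: MISS. Cache: [L(c=1)]
  2. access L: HIT, count now 2. Cache: [L(c=2)]
  3. access E: MISS. Cache: [E(c=1) L(c=2)]
  4. access E: HIT, count now 2. Cache: [L(c=2) E(c=2)]
  5. access L: HIT, count now 3. Cache: [E(c=2) L(c=3)]
  6. access E: HIT, count now 3. Cache: [L(c=3) E(c=3)]
  7. access L: HIT, count now 4. Cache: [E(c=3) L(c=4)]
  8. access E: HIT, count now 4. Cache: [L(c=4) E(c=4)]
  9. access L: HIT, count now 5. Cache: [E(c=4) L(c=5)]
  10. access E: HIT, count now 5. Cache: [L(c=5) E(c=5)]
  11. access E: HIT, count now 6. Cache: [L(c=5) E(c=6)]
  12. access M: MISS. Cache: [M(c=1) L(c=5) E(c=6)]
  13. access K: MISS. Cache: [M(c=1) K(c=1) L(c=5) E(c=6)]
  14. access E: HIT, count now 7. Cache: [M(c=1) K(c=1) L(c=5) E(c=7)]
  15. access E: HIT, count now 8. Cache: [M(c=1) K(c=1) L(c=5) E(c=8)]
  16. access U: MISS, evict M(c=1). Cache: [K(c=1) U(c=1) L(c=5) E(c=8)]
  17. access U: HIT, count now 2. Cache: [K(c=1) U(c=2) L(c=5) E(c=8)]
  18. access U: HIT, count now 3. Cache: [K(c=1) U(c=3) L(c=5) E(c=8)]
  19. access U: HIT, count now 4. Cache: [K(c=1) U(c=4) L(c=5) E(c=8)]
  20. access E: HIT, count now 9. Cache: [K(c=1) U(c=4) L(c=5) E(c=9)]
  21. access U: HIT, count now 5. Cache: [K(c=1) L(c=5) U(c=5) E(c=9)]
  22. access U: HIT, count now 6. Cache: [K(c=1) L(c=5) U(c=6) E(c=9)]
  23. access U: HIT, count now 7. Cache: [K(c=1) L(c=5) U(c=7) E(c=9)]
  24. access U: HIT, count now 8. Cache: [K(c=1) L(c=5) U(c=8) E(c=9)]
  25. access M: MISS, evict K(c=1). Cache: [M(c=1) L(c=5) U(c=8) E(c=9)]
  26. access L: HIT, count now 6. Cache: [M(c=1) L(c=6) U(c=8) E(c=9)]
  27. access M: HIT, count now 2. Cache: [M(c=2) L(c=6) U(c=8) E(c=9)]
  28. access L: HIT, count now 7. Cache: [M(c=2) L(c=7) U(c=8) E(c=9)]
  29. access K: MISS, evict M(c=2). Cache: [K(c=1) L(c=7) U(c=8) E(c=9)]
  30. access U: HIT, count now 9. Cache: [K(c=1) L(c=7) E(c=9) U(c=9)]
  31. access M: MISS, evict K(c=1). Cache: [M(c=1) L(c=7) E(c=9) U(c=9)]
  32. access K: MISS, evict M(c=1). Cache: [K(c=1) L(c=7) E(c=9) U(c=9)]
Total: 23 hits, 9 misses, 5 evictions

Hit rate = 23/32

Answer: 23/32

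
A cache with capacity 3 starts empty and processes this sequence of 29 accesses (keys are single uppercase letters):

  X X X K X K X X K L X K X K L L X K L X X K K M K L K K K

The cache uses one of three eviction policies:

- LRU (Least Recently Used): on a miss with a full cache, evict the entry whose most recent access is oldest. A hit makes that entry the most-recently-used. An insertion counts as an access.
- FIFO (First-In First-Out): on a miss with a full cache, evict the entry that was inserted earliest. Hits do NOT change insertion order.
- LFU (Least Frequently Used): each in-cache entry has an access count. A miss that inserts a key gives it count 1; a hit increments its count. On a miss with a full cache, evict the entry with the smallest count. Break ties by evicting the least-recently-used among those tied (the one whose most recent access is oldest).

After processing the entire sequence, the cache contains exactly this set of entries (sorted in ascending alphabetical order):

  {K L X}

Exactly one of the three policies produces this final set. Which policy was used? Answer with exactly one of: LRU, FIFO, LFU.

Answer: LFU

Derivation:
Simulating under each policy and comparing final sets:
  LRU: final set = {K L M} -> differs
  FIFO: final set = {K L M} -> differs
  LFU: final set = {K L X} -> MATCHES target
Only LFU produces the target set.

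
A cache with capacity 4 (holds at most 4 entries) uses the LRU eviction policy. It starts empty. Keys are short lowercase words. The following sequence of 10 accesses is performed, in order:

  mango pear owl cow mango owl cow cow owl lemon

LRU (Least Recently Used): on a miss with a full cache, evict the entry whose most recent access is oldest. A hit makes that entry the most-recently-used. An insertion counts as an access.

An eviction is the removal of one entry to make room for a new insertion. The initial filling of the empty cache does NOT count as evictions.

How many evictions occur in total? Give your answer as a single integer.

LRU simulation (capacity=4):
  1. access mango: MISS. Cache (LRU->MRU): [mango]
  2. access pear: MISS. Cache (LRU->MRU): [mango pear]
  3. access owl: MISS. Cache (LRU->MRU): [mango pear owl]
  4. access cow: MISS. Cache (LRU->MRU): [mango pear owl cow]
  5. access mango: HIT. Cache (LRU->MRU): [pear owl cow mango]
  6. access owl: HIT. Cache (LRU->MRU): [pear cow mango owl]
  7. access cow: HIT. Cache (LRU->MRU): [pear mango owl cow]
  8. access cow: HIT. Cache (LRU->MRU): [pear mango owl cow]
  9. access owl: HIT. Cache (LRU->MRU): [pear mango cow owl]
  10. access lemon: MISS, evict pear. Cache (LRU->MRU): [mango cow owl lemon]
Total: 5 hits, 5 misses, 1 evictions

Answer: 1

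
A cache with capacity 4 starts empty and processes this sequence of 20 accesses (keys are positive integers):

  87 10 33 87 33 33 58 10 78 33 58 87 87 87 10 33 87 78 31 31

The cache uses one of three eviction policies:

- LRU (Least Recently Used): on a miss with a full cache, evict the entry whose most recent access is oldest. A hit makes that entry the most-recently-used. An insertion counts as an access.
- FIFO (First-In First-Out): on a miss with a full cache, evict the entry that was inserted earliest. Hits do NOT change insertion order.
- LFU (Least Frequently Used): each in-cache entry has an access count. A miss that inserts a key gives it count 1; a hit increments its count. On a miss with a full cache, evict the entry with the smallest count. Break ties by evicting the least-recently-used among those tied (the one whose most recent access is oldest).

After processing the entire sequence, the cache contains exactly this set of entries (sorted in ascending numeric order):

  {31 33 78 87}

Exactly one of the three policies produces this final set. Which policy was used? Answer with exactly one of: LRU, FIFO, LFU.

Answer: LRU

Derivation:
Simulating under each policy and comparing final sets:
  LRU: final set = {31 33 78 87} -> MATCHES target
  FIFO: final set = {10 31 33 87} -> differs
  LFU: final set = {10 31 33 87} -> differs
Only LRU produces the target set.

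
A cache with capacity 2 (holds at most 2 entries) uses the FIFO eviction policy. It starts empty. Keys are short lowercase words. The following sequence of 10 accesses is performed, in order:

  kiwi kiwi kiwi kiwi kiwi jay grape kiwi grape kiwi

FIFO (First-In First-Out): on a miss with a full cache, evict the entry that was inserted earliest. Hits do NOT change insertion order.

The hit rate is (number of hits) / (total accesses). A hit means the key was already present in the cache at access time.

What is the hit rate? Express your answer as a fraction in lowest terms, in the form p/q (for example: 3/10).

Answer: 3/5

Derivation:
FIFO simulation (capacity=2):
  1. access kiwi: MISS. Cache (old->new): [kiwi]
  2. access kiwi: HIT. Cache (old->new): [kiwi]
  3. access kiwi: HIT. Cache (old->new): [kiwi]
  4. access kiwi: HIT. Cache (old->new): [kiwi]
  5. access kiwi: HIT. Cache (old->new): [kiwi]
  6. access jay: MISS. Cache (old->new): [kiwi jay]
  7. access grape: MISS, evict kiwi. Cache (old->new): [jay grape]
  8. access kiwi: MISS, evict jay. Cache (old->new): [grape kiwi]
  9. access grape: HIT. Cache (old->new): [grape kiwi]
  10. access kiwi: HIT. Cache (old->new): [grape kiwi]
Total: 6 hits, 4 misses, 2 evictions

Hit rate = 6/10 = 3/5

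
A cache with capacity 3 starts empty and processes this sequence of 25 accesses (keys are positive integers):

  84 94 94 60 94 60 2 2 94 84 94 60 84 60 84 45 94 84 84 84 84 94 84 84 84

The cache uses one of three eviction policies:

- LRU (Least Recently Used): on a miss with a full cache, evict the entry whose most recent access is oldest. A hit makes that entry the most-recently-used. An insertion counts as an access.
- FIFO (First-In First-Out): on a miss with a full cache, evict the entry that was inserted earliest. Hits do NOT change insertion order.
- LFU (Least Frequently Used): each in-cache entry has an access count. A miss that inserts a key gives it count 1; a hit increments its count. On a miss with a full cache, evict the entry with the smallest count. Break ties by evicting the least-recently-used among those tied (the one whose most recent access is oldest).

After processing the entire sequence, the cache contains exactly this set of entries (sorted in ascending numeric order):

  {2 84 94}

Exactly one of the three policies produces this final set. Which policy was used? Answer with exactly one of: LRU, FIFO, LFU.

Simulating under each policy and comparing final sets:
  LRU: final set = {45 84 94} -> differs
  FIFO: final set = {45 84 94} -> differs
  LFU: final set = {2 84 94} -> MATCHES target
Only LFU produces the target set.

Answer: LFU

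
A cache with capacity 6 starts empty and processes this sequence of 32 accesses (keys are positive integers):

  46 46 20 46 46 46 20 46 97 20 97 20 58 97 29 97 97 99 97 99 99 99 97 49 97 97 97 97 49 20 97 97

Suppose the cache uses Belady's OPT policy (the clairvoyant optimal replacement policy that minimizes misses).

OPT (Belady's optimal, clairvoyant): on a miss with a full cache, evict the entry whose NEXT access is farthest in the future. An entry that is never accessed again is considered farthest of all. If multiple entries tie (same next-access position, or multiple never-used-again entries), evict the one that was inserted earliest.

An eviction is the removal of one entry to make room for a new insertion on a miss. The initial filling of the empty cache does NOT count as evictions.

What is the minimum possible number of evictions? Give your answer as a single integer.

Answer: 1

Derivation:
OPT (Belady) simulation (capacity=6):
  1. access 46: MISS. Cache: [46]
  2. access 46: HIT. Next use of 46: step 4. Cache: [46]
  3. access 20: MISS. Cache: [46 20]
  4. access 46: HIT. Next use of 46: step 5. Cache: [46 20]
  5. access 46: HIT. Next use of 46: step 6. Cache: [46 20]
  6. access 46: HIT. Next use of 46: step 8. Cache: [46 20]
  7. access 20: HIT. Next use of 20: step 10. Cache: [46 20]
  8. access 46: HIT. Next use of 46: never. Cache: [46 20]
  9. access 97: MISS. Cache: [46 20 97]
  10. access 20: HIT. Next use of 20: step 12. Cache: [46 20 97]
  11. access 97: HIT. Next use of 97: step 14. Cache: [46 20 97]
  12. access 20: HIT. Next use of 20: step 30. Cache: [46 20 97]
  13. access 58: MISS. Cache: [46 20 97 58]
  14. access 97: HIT. Next use of 97: step 16. Cache: [46 20 97 58]
  15. access 29: MISS. Cache: [46 20 97 58 29]
  16. access 97: HIT. Next use of 97: step 17. Cache: [46 20 97 58 29]
  17. access 97: HIT. Next use of 97: step 19. Cache: [46 20 97 58 29]
  18. access 99: MISS. Cache: [46 20 97 58 29 99]
  19. access 97: HIT. Next use of 97: step 23. Cache: [46 20 97 58 29 99]
  20. access 99: HIT. Next use of 99: step 21. Cache: [46 20 97 58 29 99]
  21. access 99: HIT. Next use of 99: step 22. Cache: [46 20 97 58 29 99]
  22. access 99: HIT. Next use of 99: never. Cache: [46 20 97 58 29 99]
  23. access 97: HIT. Next use of 97: step 25. Cache: [46 20 97 58 29 99]
  24. access 49: MISS, evict 46 (next use: never). Cache: [20 97 58 29 99 49]
  25. access 97: HIT. Next use of 97: step 26. Cache: [20 97 58 29 99 49]
  26. access 97: HIT. Next use of 97: step 27. Cache: [20 97 58 29 99 49]
  27. access 97: HIT. Next use of 97: step 28. Cache: [20 97 58 29 99 49]
  28. access 97: HIT. Next use of 97: step 31. Cache: [20 97 58 29 99 49]
  29. access 49: HIT. Next use of 49: never. Cache: [20 97 58 29 99 49]
  30. access 20: HIT. Next use of 20: never. Cache: [20 97 58 29 99 49]
  31. access 97: HIT. Next use of 97: step 32. Cache: [20 97 58 29 99 49]
  32. access 97: HIT. Next use of 97: never. Cache: [20 97 58 29 99 49]
Total: 25 hits, 7 misses, 1 evictions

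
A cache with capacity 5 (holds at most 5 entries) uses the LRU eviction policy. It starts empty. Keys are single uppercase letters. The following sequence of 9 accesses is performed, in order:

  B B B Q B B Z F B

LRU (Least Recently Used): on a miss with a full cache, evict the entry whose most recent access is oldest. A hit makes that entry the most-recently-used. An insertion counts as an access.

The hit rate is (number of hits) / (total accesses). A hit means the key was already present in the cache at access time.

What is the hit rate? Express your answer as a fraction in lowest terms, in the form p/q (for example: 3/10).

LRU simulation (capacity=5):
  1. access B: MISS. Cache (LRU->MRU): [B]
  2. access B: HIT. Cache (LRU->MRU): [B]
  3. access B: HIT. Cache (LRU->MRU): [B]
  4. access Q: MISS. Cache (LRU->MRU): [B Q]
  5. access B: HIT. Cache (LRU->MRU): [Q B]
  6. access B: HIT. Cache (LRU->MRU): [Q B]
  7. access Z: MISS. Cache (LRU->MRU): [Q B Z]
  8. access F: MISS. Cache (LRU->MRU): [Q B Z F]
  9. access B: HIT. Cache (LRU->MRU): [Q Z F B]
Total: 5 hits, 4 misses, 0 evictions

Hit rate = 5/9

Answer: 5/9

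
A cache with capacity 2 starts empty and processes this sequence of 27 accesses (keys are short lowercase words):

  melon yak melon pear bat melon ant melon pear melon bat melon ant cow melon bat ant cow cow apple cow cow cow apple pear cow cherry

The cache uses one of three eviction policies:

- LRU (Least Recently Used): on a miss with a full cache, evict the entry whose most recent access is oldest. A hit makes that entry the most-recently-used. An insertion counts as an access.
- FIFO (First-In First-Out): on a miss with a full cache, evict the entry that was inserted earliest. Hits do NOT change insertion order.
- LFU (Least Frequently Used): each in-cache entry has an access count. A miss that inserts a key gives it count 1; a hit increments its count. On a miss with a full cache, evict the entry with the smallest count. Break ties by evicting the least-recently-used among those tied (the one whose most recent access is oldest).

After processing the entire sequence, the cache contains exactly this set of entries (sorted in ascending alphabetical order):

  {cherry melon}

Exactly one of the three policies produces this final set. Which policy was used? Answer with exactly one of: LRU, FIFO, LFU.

Answer: LFU

Derivation:
Simulating under each policy and comparing final sets:
  LRU: final set = {cherry cow} -> differs
  FIFO: final set = {cherry cow} -> differs
  LFU: final set = {cherry melon} -> MATCHES target
Only LFU produces the target set.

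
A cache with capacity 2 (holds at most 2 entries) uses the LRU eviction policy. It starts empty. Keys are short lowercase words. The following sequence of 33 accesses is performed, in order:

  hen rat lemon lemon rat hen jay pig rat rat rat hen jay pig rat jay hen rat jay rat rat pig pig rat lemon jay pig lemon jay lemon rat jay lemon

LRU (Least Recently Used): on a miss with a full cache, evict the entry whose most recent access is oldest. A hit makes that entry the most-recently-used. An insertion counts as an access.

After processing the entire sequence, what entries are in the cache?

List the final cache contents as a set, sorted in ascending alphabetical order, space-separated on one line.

LRU simulation (capacity=2):
  1. access hen: MISS. Cache (LRU->MRU): [hen]
  2. access rat: MISS. Cache (LRU->MRU): [hen rat]
  3. access lemon: MISS, evict hen. Cache (LRU->MRU): [rat lemon]
  4. access lemon: HIT. Cache (LRU->MRU): [rat lemon]
  5. access rat: HIT. Cache (LRU->MRU): [lemon rat]
  6. access hen: MISS, evict lemon. Cache (LRU->MRU): [rat hen]
  7. access jay: MISS, evict rat. Cache (LRU->MRU): [hen jay]
  8. access pig: MISS, evict hen. Cache (LRU->MRU): [jay pig]
  9. access rat: MISS, evict jay. Cache (LRU->MRU): [pig rat]
  10. access rat: HIT. Cache (LRU->MRU): [pig rat]
  11. access rat: HIT. Cache (LRU->MRU): [pig rat]
  12. access hen: MISS, evict pig. Cache (LRU->MRU): [rat hen]
  13. access jay: MISS, evict rat. Cache (LRU->MRU): [hen jay]
  14. access pig: MISS, evict hen. Cache (LRU->MRU): [jay pig]
  15. access rat: MISS, evict jay. Cache (LRU->MRU): [pig rat]
  16. access jay: MISS, evict pig. Cache (LRU->MRU): [rat jay]
  17. access hen: MISS, evict rat. Cache (LRU->MRU): [jay hen]
  18. access rat: MISS, evict jay. Cache (LRU->MRU): [hen rat]
  19. access jay: MISS, evict hen. Cache (LRU->MRU): [rat jay]
  20. access rat: HIT. Cache (LRU->MRU): [jay rat]
  21. access rat: HIT. Cache (LRU->MRU): [jay rat]
  22. access pig: MISS, evict jay. Cache (LRU->MRU): [rat pig]
  23. access pig: HIT. Cache (LRU->MRU): [rat pig]
  24. access rat: HIT. Cache (LRU->MRU): [pig rat]
  25. access lemon: MISS, evict pig. Cache (LRU->MRU): [rat lemon]
  26. access jay: MISS, evict rat. Cache (LRU->MRU): [lemon jay]
  27. access pig: MISS, evict lemon. Cache (LRU->MRU): [jay pig]
  28. access lemon: MISS, evict jay. Cache (LRU->MRU): [pig lemon]
  29. access jay: MISS, evict pig. Cache (LRU->MRU): [lemon jay]
  30. access lemon: HIT. Cache (LRU->MRU): [jay lemon]
  31. access rat: MISS, evict jay. Cache (LRU->MRU): [lemon rat]
  32. access jay: MISS, evict lemon. Cache (LRU->MRU): [rat jay]
  33. access lemon: MISS, evict rat. Cache (LRU->MRU): [jay lemon]
Total: 9 hits, 24 misses, 22 evictions

Answer: jay lemon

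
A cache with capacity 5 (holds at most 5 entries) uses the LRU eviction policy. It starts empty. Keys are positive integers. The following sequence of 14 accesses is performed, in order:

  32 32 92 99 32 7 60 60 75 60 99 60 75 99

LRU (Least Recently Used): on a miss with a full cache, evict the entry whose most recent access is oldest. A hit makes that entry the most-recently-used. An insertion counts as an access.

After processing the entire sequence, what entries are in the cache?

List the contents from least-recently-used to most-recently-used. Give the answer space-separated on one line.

Answer: 32 7 60 75 99

Derivation:
LRU simulation (capacity=5):
  1. access 32: MISS. Cache (LRU->MRU): [32]
  2. access 32: HIT. Cache (LRU->MRU): [32]
  3. access 92: MISS. Cache (LRU->MRU): [32 92]
  4. access 99: MISS. Cache (LRU->MRU): [32 92 99]
  5. access 32: HIT. Cache (LRU->MRU): [92 99 32]
  6. access 7: MISS. Cache (LRU->MRU): [92 99 32 7]
  7. access 60: MISS. Cache (LRU->MRU): [92 99 32 7 60]
  8. access 60: HIT. Cache (LRU->MRU): [92 99 32 7 60]
  9. access 75: MISS, evict 92. Cache (LRU->MRU): [99 32 7 60 75]
  10. access 60: HIT. Cache (LRU->MRU): [99 32 7 75 60]
  11. access 99: HIT. Cache (LRU->MRU): [32 7 75 60 99]
  12. access 60: HIT. Cache (LRU->MRU): [32 7 75 99 60]
  13. access 75: HIT. Cache (LRU->MRU): [32 7 99 60 75]
  14. access 99: HIT. Cache (LRU->MRU): [32 7 60 75 99]
Total: 8 hits, 6 misses, 1 evictions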